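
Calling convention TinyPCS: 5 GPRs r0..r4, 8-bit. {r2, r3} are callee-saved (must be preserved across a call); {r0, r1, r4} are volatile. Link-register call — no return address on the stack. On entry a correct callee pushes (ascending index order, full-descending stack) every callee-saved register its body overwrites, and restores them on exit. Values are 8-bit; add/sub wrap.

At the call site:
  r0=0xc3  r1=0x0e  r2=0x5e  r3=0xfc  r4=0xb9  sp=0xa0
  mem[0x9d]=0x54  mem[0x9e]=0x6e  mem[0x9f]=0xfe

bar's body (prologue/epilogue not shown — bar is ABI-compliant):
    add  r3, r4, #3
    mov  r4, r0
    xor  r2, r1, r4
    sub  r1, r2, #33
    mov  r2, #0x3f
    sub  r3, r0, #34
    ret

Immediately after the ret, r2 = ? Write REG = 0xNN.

REG = 0x5e

prologue: push r2 → mem[0x9f]=0x5e, sp=0x9f
prologue: push r3 → mem[0x9e]=0xfc, sp=0x9e
body[0] add  r3, r4, #3 → r3=0xbc
body[1] mov  r4, r0 → r4=0xc3
body[2] xor  r2, r1, r4 → r2=0xcd
body[3] sub  r1, r2, #33 → r1=0xac
body[4] mov  r2, #0x3f → r2=0x3f
body[5] sub  r3, r0, #34 → r3=0xa1
epilogue: pop r3=0xfc, sp=0x9f
epilogue: pop r2=0x5e, sp=0xa0
r2 is callee-saved → restored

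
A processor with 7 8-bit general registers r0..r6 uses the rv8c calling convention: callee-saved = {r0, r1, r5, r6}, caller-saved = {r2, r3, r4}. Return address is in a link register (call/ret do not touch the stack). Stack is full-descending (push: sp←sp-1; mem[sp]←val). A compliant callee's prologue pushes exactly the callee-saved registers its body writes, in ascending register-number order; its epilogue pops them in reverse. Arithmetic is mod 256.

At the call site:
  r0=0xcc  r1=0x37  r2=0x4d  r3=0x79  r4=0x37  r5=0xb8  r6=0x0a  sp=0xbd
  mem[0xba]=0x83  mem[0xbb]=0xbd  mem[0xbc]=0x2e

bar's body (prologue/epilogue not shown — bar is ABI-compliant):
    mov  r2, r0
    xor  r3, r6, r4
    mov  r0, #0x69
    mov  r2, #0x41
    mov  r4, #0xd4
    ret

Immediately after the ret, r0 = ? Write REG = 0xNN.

REG = 0xcc

prologue: push r0 -> mem[0xbc]=0xcc, sp=0xbc
body[0] mov  r2, r0 -> r2=0xcc
body[1] xor  r3, r6, r4 -> r3=0x3d
body[2] mov  r0, #0x69 -> r0=0x69
body[3] mov  r2, #0x41 -> r2=0x41
body[4] mov  r4, #0xd4 -> r4=0xd4
epilogue: pop r0=0xcc, sp=0xbd
r0 is callee-saved -> restored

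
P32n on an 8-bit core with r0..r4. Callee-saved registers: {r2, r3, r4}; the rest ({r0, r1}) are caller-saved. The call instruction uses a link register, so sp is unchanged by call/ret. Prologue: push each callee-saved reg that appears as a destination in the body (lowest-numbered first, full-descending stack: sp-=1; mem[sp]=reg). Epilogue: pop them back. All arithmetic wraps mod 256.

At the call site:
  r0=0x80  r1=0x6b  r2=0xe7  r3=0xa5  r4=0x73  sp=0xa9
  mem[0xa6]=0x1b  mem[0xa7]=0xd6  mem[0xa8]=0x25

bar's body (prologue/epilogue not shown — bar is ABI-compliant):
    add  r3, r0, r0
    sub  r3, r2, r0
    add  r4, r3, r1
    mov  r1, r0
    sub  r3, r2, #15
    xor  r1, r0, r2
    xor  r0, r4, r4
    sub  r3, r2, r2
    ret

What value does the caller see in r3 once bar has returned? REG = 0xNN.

prologue: push r3 -> mem[0xa8]=0xa5, sp=0xa8
prologue: push r4 -> mem[0xa7]=0x73, sp=0xa7
body[0] add  r3, r0, r0 -> r3=0x00
body[1] sub  r3, r2, r0 -> r3=0x67
body[2] add  r4, r3, r1 -> r4=0xd2
body[3] mov  r1, r0 -> r1=0x80
body[4] sub  r3, r2, #15 -> r3=0xd8
body[5] xor  r1, r0, r2 -> r1=0x67
body[6] xor  r0, r4, r4 -> r0=0x00
body[7] sub  r3, r2, r2 -> r3=0x00
epilogue: pop r4=0x73, sp=0xa8
epilogue: pop r3=0xa5, sp=0xa9
r3 is callee-saved -> restored

REG = 0xa5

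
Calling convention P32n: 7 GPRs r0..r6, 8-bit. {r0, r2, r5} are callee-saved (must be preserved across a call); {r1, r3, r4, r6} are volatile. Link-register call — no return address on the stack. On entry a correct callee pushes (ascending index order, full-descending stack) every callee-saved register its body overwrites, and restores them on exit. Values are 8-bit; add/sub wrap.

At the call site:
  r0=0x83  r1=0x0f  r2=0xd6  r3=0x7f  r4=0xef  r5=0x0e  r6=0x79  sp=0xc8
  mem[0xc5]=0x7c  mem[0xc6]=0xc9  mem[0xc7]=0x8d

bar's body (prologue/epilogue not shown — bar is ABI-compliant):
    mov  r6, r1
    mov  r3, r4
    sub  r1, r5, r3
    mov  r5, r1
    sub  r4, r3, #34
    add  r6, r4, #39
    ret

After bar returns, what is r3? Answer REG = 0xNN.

REG = 0xef

prologue: push r5 → mem[0xc7]=0x0e, sp=0xc7
body[0] mov  r6, r1 → r6=0x0f
body[1] mov  r3, r4 → r3=0xef
body[2] sub  r1, r5, r3 → r1=0x1f
body[3] mov  r5, r1 → r5=0x1f
body[4] sub  r4, r3, #34 → r4=0xcd
body[5] add  r6, r4, #39 → r6=0xf4
epilogue: pop r5=0x0e, sp=0xc8
r3 is caller-saved → body value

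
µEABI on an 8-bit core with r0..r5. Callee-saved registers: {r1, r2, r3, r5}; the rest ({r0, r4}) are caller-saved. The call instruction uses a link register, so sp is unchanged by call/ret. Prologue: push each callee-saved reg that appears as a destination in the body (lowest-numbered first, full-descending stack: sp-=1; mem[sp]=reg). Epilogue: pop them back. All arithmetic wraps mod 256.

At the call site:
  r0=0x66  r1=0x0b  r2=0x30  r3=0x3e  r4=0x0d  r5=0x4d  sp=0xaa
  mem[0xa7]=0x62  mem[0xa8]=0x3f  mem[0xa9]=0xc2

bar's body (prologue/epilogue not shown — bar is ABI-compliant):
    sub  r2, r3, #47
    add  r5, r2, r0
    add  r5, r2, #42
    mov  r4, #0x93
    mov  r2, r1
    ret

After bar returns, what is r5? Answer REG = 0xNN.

REG = 0x4d

prologue: push r2 -> mem[0xa9]=0x30, sp=0xa9
prologue: push r5 -> mem[0xa8]=0x4d, sp=0xa8
body[0] sub  r2, r3, #47 -> r2=0x0f
body[1] add  r5, r2, r0 -> r5=0x75
body[2] add  r5, r2, #42 -> r5=0x39
body[3] mov  r4, #0x93 -> r4=0x93
body[4] mov  r2, r1 -> r2=0x0b
epilogue: pop r5=0x4d, sp=0xa9
epilogue: pop r2=0x30, sp=0xaa
r5 is callee-saved -> restored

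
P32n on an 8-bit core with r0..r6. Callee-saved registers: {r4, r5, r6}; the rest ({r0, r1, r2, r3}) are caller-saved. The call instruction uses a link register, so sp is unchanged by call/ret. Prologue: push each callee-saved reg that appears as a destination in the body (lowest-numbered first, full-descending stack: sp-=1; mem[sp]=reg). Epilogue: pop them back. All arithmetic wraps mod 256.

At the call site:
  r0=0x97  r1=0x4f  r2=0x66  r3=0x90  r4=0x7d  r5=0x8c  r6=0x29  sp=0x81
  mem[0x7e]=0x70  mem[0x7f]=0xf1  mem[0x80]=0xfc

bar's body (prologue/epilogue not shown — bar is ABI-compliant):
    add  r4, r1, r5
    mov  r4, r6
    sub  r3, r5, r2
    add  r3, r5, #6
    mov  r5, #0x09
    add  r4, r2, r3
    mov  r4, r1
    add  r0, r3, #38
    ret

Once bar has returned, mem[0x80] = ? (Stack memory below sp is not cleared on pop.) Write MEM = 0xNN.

prologue: push r4 -> mem[0x80]=0x7d, sp=0x80
prologue: push r5 -> mem[0x7f]=0x8c, sp=0x7f
body[0] add  r4, r1, r5 -> r4=0xdb
body[1] mov  r4, r6 -> r4=0x29
body[2] sub  r3, r5, r2 -> r3=0x26
body[3] add  r3, r5, #6 -> r3=0x92
body[4] mov  r5, #0x09 -> r5=0x09
body[5] add  r4, r2, r3 -> r4=0xf8
body[6] mov  r4, r1 -> r4=0x4f
body[7] add  r0, r3, #38 -> r0=0xb8
epilogue: pop r5=0x8c, sp=0x80
epilogue: pop r4=0x7d, sp=0x81
prologue pushed ['r4', 'r5'] at ['0x80', '0x7f']

MEM = 0x7d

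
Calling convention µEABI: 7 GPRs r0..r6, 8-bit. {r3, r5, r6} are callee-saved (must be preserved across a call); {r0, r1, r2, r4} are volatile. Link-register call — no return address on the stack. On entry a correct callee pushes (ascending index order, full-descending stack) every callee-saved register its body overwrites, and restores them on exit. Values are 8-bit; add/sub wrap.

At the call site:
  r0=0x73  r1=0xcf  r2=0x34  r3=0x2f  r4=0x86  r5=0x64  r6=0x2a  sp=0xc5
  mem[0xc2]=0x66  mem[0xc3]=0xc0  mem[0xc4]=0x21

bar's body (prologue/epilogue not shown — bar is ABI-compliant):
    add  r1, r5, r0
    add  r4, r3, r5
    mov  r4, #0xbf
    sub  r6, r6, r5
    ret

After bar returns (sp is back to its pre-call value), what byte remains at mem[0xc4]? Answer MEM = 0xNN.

MEM = 0x2a

prologue: push r6 -> mem[0xc4]=0x2a, sp=0xc4
body[0] add  r1, r5, r0 -> r1=0xd7
body[1] add  r4, r3, r5 -> r4=0x93
body[2] mov  r4, #0xbf -> r4=0xbf
body[3] sub  r6, r6, r5 -> r6=0xc6
epilogue: pop r6=0x2a, sp=0xc5
prologue pushed ['r6'] at ['0xc4']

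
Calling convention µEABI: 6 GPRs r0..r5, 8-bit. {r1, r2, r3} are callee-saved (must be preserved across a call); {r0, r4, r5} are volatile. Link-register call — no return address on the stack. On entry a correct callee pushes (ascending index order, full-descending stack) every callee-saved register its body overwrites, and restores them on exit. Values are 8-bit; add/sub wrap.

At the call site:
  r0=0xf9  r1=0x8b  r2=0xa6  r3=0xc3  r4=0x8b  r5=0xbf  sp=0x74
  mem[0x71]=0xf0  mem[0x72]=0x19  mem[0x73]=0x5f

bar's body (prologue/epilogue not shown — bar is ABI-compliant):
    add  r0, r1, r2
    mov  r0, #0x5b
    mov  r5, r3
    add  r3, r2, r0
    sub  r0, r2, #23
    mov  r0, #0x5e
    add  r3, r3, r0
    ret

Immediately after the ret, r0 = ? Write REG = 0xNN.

prologue: push r3 → mem[0x73]=0xc3, sp=0x73
body[0] add  r0, r1, r2 → r0=0x31
body[1] mov  r0, #0x5b → r0=0x5b
body[2] mov  r5, r3 → r5=0xc3
body[3] add  r3, r2, r0 → r3=0x01
body[4] sub  r0, r2, #23 → r0=0x8f
body[5] mov  r0, #0x5e → r0=0x5e
body[6] add  r3, r3, r0 → r3=0x5f
epilogue: pop r3=0xc3, sp=0x74
r0 is caller-saved → body value

REG = 0x5e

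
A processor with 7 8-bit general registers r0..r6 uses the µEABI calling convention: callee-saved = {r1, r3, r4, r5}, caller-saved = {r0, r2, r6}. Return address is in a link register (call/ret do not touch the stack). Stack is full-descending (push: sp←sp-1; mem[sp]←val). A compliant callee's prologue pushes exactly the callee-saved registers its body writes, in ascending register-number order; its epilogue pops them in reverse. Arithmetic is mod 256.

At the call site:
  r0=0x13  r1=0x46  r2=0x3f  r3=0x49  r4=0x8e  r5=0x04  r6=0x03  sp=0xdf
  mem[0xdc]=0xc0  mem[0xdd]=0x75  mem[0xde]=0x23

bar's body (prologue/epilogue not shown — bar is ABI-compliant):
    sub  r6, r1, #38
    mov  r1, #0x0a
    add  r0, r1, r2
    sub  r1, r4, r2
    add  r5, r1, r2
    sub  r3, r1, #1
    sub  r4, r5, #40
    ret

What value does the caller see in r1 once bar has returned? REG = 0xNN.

REG = 0x46

prologue: push r1 → mem[0xde]=0x46, sp=0xde
prologue: push r3 → mem[0xdd]=0x49, sp=0xdd
prologue: push r4 → mem[0xdc]=0x8e, sp=0xdc
prologue: push r5 → mem[0xdb]=0x04, sp=0xdb
body[0] sub  r6, r1, #38 → r6=0x20
body[1] mov  r1, #0x0a → r1=0x0a
body[2] add  r0, r1, r2 → r0=0x49
body[3] sub  r1, r4, r2 → r1=0x4f
body[4] add  r5, r1, r2 → r5=0x8e
body[5] sub  r3, r1, #1 → r3=0x4e
body[6] sub  r4, r5, #40 → r4=0x66
epilogue: pop r5=0x04, sp=0xdc
epilogue: pop r4=0x8e, sp=0xdd
epilogue: pop r3=0x49, sp=0xde
epilogue: pop r1=0x46, sp=0xdf
r1 is callee-saved → restored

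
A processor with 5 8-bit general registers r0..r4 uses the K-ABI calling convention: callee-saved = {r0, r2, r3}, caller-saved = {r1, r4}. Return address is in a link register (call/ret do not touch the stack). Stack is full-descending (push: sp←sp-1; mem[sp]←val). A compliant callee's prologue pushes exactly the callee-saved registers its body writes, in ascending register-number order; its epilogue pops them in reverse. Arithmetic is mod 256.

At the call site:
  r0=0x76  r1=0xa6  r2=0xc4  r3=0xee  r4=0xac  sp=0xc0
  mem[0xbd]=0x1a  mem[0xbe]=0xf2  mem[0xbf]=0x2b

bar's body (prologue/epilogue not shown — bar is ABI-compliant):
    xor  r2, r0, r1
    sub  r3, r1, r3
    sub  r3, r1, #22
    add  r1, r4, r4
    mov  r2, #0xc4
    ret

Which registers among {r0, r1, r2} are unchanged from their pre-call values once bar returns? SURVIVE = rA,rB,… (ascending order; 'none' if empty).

SURVIVE = r0,r2

prologue: push r2 -> mem[0xbf]=0xc4, sp=0xbf
prologue: push r3 -> mem[0xbe]=0xee, sp=0xbe
body[0] xor  r2, r0, r1 -> r2=0xd0
body[1] sub  r3, r1, r3 -> r3=0xb8
body[2] sub  r3, r1, #22 -> r3=0x90
body[3] add  r1, r4, r4 -> r1=0x58
body[4] mov  r2, #0xc4 -> r2=0xc4
epilogue: pop r3=0xee, sp=0xbf
epilogue: pop r2=0xc4, sp=0xc0
r0: callee-saved, written=False
r1: caller-saved, written=True
r2: callee-saved, written=True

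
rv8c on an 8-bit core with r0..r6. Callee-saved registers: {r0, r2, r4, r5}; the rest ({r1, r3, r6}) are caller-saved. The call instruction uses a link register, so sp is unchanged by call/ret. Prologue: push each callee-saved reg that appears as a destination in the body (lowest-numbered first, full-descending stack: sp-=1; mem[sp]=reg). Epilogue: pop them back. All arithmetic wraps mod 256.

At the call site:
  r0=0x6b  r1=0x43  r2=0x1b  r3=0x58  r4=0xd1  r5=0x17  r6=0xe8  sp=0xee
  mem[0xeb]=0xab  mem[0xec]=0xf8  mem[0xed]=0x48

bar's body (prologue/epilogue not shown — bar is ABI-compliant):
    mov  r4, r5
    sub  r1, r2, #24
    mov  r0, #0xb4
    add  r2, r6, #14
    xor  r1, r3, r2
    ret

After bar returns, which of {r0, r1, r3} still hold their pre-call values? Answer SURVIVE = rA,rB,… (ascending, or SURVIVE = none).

prologue: push r0 → mem[0xed]=0x6b, sp=0xed
prologue: push r2 → mem[0xec]=0x1b, sp=0xec
prologue: push r4 → mem[0xeb]=0xd1, sp=0xeb
body[0] mov  r4, r5 → r4=0x17
body[1] sub  r1, r2, #24 → r1=0x03
body[2] mov  r0, #0xb4 → r0=0xb4
body[3] add  r2, r6, #14 → r2=0xf6
body[4] xor  r1, r3, r2 → r1=0xae
epilogue: pop r4=0xd1, sp=0xec
epilogue: pop r2=0x1b, sp=0xed
epilogue: pop r0=0x6b, sp=0xee
r0: callee-saved, written=True
r1: caller-saved, written=True
r3: caller-saved, written=False

SURVIVE = r0,r3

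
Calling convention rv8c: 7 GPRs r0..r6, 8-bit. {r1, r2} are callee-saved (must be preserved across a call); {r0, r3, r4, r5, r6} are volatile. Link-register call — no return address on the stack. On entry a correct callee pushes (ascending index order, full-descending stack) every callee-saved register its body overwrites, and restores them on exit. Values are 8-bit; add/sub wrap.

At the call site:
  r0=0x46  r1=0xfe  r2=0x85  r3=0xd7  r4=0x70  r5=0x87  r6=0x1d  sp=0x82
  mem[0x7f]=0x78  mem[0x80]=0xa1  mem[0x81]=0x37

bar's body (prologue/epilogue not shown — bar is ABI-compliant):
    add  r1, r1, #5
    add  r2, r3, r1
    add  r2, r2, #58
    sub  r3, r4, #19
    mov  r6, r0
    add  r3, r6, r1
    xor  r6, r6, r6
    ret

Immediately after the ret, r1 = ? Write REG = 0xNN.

prologue: push r1 -> mem[0x81]=0xfe, sp=0x81
prologue: push r2 -> mem[0x80]=0x85, sp=0x80
body[0] add  r1, r1, #5 -> r1=0x03
body[1] add  r2, r3, r1 -> r2=0xda
body[2] add  r2, r2, #58 -> r2=0x14
body[3] sub  r3, r4, #19 -> r3=0x5d
body[4] mov  r6, r0 -> r6=0x46
body[5] add  r3, r6, r1 -> r3=0x49
body[6] xor  r6, r6, r6 -> r6=0x00
epilogue: pop r2=0x85, sp=0x81
epilogue: pop r1=0xfe, sp=0x82
r1 is callee-saved -> restored

REG = 0xfe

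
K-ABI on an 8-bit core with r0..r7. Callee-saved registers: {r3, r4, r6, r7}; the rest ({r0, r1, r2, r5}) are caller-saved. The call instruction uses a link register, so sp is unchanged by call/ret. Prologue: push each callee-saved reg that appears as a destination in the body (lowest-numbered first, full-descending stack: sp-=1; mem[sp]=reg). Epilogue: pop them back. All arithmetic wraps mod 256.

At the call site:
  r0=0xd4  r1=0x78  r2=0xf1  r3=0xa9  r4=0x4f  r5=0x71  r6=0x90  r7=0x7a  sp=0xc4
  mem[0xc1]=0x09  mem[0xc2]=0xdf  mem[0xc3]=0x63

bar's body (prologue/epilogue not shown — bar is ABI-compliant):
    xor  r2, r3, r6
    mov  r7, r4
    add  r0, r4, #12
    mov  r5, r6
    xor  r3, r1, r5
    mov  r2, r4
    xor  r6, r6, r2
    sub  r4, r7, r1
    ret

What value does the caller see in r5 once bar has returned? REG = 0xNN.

prologue: push r3 → mem[0xc3]=0xa9, sp=0xc3
prologue: push r4 → mem[0xc2]=0x4f, sp=0xc2
prologue: push r6 → mem[0xc1]=0x90, sp=0xc1
prologue: push r7 → mem[0xc0]=0x7a, sp=0xc0
body[0] xor  r2, r3, r6 → r2=0x39
body[1] mov  r7, r4 → r7=0x4f
body[2] add  r0, r4, #12 → r0=0x5b
body[3] mov  r5, r6 → r5=0x90
body[4] xor  r3, r1, r5 → r3=0xe8
body[5] mov  r2, r4 → r2=0x4f
body[6] xor  r6, r6, r2 → r6=0xdf
body[7] sub  r4, r7, r1 → r4=0xd7
epilogue: pop r7=0x7a, sp=0xc1
epilogue: pop r6=0x90, sp=0xc2
epilogue: pop r4=0x4f, sp=0xc3
epilogue: pop r3=0xa9, sp=0xc4
r5 is caller-saved → body value

REG = 0x90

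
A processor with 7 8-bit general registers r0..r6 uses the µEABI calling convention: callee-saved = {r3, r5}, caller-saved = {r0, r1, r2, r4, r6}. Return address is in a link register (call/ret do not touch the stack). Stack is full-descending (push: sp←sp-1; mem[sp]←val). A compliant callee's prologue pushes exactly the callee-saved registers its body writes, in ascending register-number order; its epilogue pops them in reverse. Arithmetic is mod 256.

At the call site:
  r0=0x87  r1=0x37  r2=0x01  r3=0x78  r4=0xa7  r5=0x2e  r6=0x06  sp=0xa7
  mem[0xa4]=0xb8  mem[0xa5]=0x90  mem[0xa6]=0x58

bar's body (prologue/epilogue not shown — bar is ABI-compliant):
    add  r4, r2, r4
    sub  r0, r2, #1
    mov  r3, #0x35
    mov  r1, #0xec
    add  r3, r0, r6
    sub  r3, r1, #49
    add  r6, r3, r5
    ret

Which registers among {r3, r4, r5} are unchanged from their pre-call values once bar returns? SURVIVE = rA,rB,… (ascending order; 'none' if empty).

SURVIVE = r3,r5

prologue: push r3 -> mem[0xa6]=0x78, sp=0xa6
body[0] add  r4, r2, r4 -> r4=0xa8
body[1] sub  r0, r2, #1 -> r0=0x00
body[2] mov  r3, #0x35 -> r3=0x35
body[3] mov  r1, #0xec -> r1=0xec
body[4] add  r3, r0, r6 -> r3=0x06
body[5] sub  r3, r1, #49 -> r3=0xbb
body[6] add  r6, r3, r5 -> r6=0xe9
epilogue: pop r3=0x78, sp=0xa7
r3: callee-saved, written=True
r4: caller-saved, written=True
r5: callee-saved, written=False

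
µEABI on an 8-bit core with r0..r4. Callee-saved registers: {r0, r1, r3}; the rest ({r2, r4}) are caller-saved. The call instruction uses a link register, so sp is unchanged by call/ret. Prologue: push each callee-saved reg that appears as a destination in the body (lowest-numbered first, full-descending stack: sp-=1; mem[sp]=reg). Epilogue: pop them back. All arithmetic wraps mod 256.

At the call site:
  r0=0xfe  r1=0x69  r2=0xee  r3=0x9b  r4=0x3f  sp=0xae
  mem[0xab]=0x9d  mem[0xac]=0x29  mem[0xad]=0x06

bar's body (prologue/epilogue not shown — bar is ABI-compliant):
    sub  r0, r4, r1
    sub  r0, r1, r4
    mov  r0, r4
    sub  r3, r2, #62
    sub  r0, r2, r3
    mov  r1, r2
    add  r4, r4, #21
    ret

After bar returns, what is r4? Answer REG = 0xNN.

REG = 0x54

prologue: push r0 → mem[0xad]=0xfe, sp=0xad
prologue: push r1 → mem[0xac]=0x69, sp=0xac
prologue: push r3 → mem[0xab]=0x9b, sp=0xab
body[0] sub  r0, r4, r1 → r0=0xd6
body[1] sub  r0, r1, r4 → r0=0x2a
body[2] mov  r0, r4 → r0=0x3f
body[3] sub  r3, r2, #62 → r3=0xb0
body[4] sub  r0, r2, r3 → r0=0x3e
body[5] mov  r1, r2 → r1=0xee
body[6] add  r4, r4, #21 → r4=0x54
epilogue: pop r3=0x9b, sp=0xac
epilogue: pop r1=0x69, sp=0xad
epilogue: pop r0=0xfe, sp=0xae
r4 is caller-saved → body value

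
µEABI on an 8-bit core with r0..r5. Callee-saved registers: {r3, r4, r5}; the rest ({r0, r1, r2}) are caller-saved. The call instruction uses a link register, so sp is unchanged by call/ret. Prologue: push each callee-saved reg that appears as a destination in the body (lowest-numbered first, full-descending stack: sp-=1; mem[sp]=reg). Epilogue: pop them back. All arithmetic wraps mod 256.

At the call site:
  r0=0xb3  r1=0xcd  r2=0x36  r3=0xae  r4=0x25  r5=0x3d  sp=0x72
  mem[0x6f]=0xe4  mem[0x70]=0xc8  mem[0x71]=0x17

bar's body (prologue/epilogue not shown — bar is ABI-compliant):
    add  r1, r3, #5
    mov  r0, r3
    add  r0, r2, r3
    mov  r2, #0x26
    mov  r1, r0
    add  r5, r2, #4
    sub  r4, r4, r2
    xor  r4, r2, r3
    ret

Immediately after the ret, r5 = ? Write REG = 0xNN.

REG = 0x3d

prologue: push r4 → mem[0x71]=0x25, sp=0x71
prologue: push r5 → mem[0x70]=0x3d, sp=0x70
body[0] add  r1, r3, #5 → r1=0xb3
body[1] mov  r0, r3 → r0=0xae
body[2] add  r0, r2, r3 → r0=0xe4
body[3] mov  r2, #0x26 → r2=0x26
body[4] mov  r1, r0 → r1=0xe4
body[5] add  r5, r2, #4 → r5=0x2a
body[6] sub  r4, r4, r2 → r4=0xff
body[7] xor  r4, r2, r3 → r4=0x88
epilogue: pop r5=0x3d, sp=0x71
epilogue: pop r4=0x25, sp=0x72
r5 is callee-saved → restored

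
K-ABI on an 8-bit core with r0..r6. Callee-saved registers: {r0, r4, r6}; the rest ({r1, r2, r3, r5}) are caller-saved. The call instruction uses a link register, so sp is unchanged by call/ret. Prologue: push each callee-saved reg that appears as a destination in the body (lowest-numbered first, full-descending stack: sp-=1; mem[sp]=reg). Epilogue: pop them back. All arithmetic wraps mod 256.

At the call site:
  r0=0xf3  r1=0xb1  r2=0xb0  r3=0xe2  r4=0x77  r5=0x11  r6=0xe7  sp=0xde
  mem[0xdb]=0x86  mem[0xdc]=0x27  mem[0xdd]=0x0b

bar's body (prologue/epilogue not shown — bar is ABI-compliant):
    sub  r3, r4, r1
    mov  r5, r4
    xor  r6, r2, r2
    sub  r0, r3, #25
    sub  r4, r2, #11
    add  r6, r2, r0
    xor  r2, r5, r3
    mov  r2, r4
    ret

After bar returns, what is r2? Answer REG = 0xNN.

prologue: push r0 → mem[0xdd]=0xf3, sp=0xdd
prologue: push r4 → mem[0xdc]=0x77, sp=0xdc
prologue: push r6 → mem[0xdb]=0xe7, sp=0xdb
body[0] sub  r3, r4, r1 → r3=0xc6
body[1] mov  r5, r4 → r5=0x77
body[2] xor  r6, r2, r2 → r6=0x00
body[3] sub  r0, r3, #25 → r0=0xad
body[4] sub  r4, r2, #11 → r4=0xa5
body[5] add  r6, r2, r0 → r6=0x5d
body[6] xor  r2, r5, r3 → r2=0xb1
body[7] mov  r2, r4 → r2=0xa5
epilogue: pop r6=0xe7, sp=0xdc
epilogue: pop r4=0x77, sp=0xdd
epilogue: pop r0=0xf3, sp=0xde
r2 is caller-saved → body value

REG = 0xa5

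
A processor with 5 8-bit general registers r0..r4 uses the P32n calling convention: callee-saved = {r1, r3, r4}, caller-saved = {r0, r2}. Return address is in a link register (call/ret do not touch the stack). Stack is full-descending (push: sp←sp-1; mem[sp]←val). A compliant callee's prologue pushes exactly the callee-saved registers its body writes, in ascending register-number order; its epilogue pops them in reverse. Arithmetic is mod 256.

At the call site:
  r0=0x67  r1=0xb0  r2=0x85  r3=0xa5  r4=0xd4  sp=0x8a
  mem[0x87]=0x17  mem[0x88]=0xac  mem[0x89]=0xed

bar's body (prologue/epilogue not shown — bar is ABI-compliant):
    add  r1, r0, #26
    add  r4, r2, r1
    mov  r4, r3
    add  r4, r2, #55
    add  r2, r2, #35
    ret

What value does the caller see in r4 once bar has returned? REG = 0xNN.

prologue: push r1 -> mem[0x89]=0xb0, sp=0x89
prologue: push r4 -> mem[0x88]=0xd4, sp=0x88
body[0] add  r1, r0, #26 -> r1=0x81
body[1] add  r4, r2, r1 -> r4=0x06
body[2] mov  r4, r3 -> r4=0xa5
body[3] add  r4, r2, #55 -> r4=0xbc
body[4] add  r2, r2, #35 -> r2=0xa8
epilogue: pop r4=0xd4, sp=0x89
epilogue: pop r1=0xb0, sp=0x8a
r4 is callee-saved -> restored

REG = 0xd4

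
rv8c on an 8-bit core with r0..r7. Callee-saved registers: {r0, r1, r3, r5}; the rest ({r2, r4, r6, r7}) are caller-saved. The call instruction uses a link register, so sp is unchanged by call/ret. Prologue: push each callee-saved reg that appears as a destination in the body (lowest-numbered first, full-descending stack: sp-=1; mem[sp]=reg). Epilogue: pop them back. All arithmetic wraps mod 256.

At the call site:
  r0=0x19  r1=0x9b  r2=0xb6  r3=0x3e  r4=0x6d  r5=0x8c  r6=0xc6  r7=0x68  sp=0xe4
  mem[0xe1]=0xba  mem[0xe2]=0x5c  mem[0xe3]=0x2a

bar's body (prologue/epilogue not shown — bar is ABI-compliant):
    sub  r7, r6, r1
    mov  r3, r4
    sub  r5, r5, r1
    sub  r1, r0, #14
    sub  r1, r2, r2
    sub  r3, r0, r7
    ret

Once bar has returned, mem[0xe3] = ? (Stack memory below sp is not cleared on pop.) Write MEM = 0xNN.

MEM = 0x9b

prologue: push r1 → mem[0xe3]=0x9b, sp=0xe3
prologue: push r3 → mem[0xe2]=0x3e, sp=0xe2
prologue: push r5 → mem[0xe1]=0x8c, sp=0xe1
body[0] sub  r7, r6, r1 → r7=0x2b
body[1] mov  r3, r4 → r3=0x6d
body[2] sub  r5, r5, r1 → r5=0xf1
body[3] sub  r1, r0, #14 → r1=0x0b
body[4] sub  r1, r2, r2 → r1=0x00
body[5] sub  r3, r0, r7 → r3=0xee
epilogue: pop r5=0x8c, sp=0xe2
epilogue: pop r3=0x3e, sp=0xe3
epilogue: pop r1=0x9b, sp=0xe4
prologue pushed ['r1', 'r3', 'r5'] at ['0xe3', '0xe2', '0xe1']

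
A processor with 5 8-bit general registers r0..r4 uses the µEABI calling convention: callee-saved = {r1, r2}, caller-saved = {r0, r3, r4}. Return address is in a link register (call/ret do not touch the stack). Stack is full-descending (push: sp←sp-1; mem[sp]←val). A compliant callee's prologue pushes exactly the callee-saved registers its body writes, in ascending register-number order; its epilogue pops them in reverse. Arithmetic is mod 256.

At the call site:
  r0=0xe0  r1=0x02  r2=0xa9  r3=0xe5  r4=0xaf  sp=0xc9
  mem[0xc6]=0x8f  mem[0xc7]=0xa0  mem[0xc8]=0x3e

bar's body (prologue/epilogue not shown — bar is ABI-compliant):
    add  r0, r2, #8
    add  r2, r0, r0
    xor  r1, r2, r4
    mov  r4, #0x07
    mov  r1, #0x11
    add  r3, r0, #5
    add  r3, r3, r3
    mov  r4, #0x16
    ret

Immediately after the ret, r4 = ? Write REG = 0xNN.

prologue: push r1 -> mem[0xc8]=0x02, sp=0xc8
prologue: push r2 -> mem[0xc7]=0xa9, sp=0xc7
body[0] add  r0, r2, #8 -> r0=0xb1
body[1] add  r2, r0, r0 -> r2=0x62
body[2] xor  r1, r2, r4 -> r1=0xcd
body[3] mov  r4, #0x07 -> r4=0x07
body[4] mov  r1, #0x11 -> r1=0x11
body[5] add  r3, r0, #5 -> r3=0xb6
body[6] add  r3, r3, r3 -> r3=0x6c
body[7] mov  r4, #0x16 -> r4=0x16
epilogue: pop r2=0xa9, sp=0xc8
epilogue: pop r1=0x02, sp=0xc9
r4 is caller-saved -> body value

REG = 0x16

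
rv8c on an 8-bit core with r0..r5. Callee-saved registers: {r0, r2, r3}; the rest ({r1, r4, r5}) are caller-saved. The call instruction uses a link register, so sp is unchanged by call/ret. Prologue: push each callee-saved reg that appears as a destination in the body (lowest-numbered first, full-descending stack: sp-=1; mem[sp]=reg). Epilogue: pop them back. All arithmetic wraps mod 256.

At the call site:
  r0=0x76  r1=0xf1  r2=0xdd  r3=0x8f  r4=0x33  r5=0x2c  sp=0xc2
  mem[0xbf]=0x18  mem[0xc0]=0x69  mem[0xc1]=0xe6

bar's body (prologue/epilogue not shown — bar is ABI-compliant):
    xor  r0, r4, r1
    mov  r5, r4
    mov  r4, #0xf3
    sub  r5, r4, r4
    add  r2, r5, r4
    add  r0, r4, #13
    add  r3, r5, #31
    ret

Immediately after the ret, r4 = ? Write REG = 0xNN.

REG = 0xf3

prologue: push r0 -> mem[0xc1]=0x76, sp=0xc1
prologue: push r2 -> mem[0xc0]=0xdd, sp=0xc0
prologue: push r3 -> mem[0xbf]=0x8f, sp=0xbf
body[0] xor  r0, r4, r1 -> r0=0xc2
body[1] mov  r5, r4 -> r5=0x33
body[2] mov  r4, #0xf3 -> r4=0xf3
body[3] sub  r5, r4, r4 -> r5=0x00
body[4] add  r2, r5, r4 -> r2=0xf3
body[5] add  r0, r4, #13 -> r0=0x00
body[6] add  r3, r5, #31 -> r3=0x1f
epilogue: pop r3=0x8f, sp=0xc0
epilogue: pop r2=0xdd, sp=0xc1
epilogue: pop r0=0x76, sp=0xc2
r4 is caller-saved -> body value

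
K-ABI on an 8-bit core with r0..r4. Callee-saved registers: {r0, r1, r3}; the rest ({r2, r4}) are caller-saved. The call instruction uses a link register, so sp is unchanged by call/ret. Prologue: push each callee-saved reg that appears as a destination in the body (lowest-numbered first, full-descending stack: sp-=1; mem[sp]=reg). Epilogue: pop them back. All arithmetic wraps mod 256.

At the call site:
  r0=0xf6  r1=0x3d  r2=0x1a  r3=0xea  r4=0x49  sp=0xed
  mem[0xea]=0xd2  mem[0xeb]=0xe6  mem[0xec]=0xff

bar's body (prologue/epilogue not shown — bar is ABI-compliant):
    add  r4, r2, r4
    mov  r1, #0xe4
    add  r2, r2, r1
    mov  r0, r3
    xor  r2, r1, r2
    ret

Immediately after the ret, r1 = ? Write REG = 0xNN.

REG = 0x3d

prologue: push r0 → mem[0xec]=0xf6, sp=0xec
prologue: push r1 → mem[0xeb]=0x3d, sp=0xeb
body[0] add  r4, r2, r4 → r4=0x63
body[1] mov  r1, #0xe4 → r1=0xe4
body[2] add  r2, r2, r1 → r2=0xfe
body[3] mov  r0, r3 → r0=0xea
body[4] xor  r2, r1, r2 → r2=0x1a
epilogue: pop r1=0x3d, sp=0xec
epilogue: pop r0=0xf6, sp=0xed
r1 is callee-saved → restored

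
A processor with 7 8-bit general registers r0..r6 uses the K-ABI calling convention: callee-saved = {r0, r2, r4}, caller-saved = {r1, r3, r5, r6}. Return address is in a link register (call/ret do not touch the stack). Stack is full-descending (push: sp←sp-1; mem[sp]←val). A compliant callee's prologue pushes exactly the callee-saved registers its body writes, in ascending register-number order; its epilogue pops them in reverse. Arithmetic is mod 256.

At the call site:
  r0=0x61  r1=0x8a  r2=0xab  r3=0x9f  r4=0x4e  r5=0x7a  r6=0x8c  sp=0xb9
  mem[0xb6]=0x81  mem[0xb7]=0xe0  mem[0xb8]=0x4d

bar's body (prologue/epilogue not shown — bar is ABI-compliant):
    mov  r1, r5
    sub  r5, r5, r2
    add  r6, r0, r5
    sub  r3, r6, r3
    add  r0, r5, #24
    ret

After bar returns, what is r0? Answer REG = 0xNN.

prologue: push r0 -> mem[0xb8]=0x61, sp=0xb8
body[0] mov  r1, r5 -> r1=0x7a
body[1] sub  r5, r5, r2 -> r5=0xcf
body[2] add  r6, r0, r5 -> r6=0x30
body[3] sub  r3, r6, r3 -> r3=0x91
body[4] add  r0, r5, #24 -> r0=0xe7
epilogue: pop r0=0x61, sp=0xb9
r0 is callee-saved -> restored

REG = 0x61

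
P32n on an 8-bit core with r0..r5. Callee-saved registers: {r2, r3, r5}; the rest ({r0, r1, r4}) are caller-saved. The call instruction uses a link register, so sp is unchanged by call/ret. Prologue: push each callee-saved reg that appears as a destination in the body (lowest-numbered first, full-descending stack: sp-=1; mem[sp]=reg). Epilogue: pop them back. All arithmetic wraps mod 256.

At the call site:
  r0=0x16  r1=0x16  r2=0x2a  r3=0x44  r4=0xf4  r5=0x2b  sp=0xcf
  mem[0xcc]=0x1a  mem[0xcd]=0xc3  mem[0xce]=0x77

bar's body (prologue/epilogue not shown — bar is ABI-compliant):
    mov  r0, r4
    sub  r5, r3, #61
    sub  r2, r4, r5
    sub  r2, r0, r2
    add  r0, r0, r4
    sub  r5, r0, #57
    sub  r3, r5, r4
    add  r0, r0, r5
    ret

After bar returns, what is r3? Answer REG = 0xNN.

prologue: push r2 -> mem[0xce]=0x2a, sp=0xce
prologue: push r3 -> mem[0xcd]=0x44, sp=0xcd
prologue: push r5 -> mem[0xcc]=0x2b, sp=0xcc
body[0] mov  r0, r4 -> r0=0xf4
body[1] sub  r5, r3, #61 -> r5=0x07
body[2] sub  r2, r4, r5 -> r2=0xed
body[3] sub  r2, r0, r2 -> r2=0x07
body[4] add  r0, r0, r4 -> r0=0xe8
body[5] sub  r5, r0, #57 -> r5=0xaf
body[6] sub  r3, r5, r4 -> r3=0xbb
body[7] add  r0, r0, r5 -> r0=0x97
epilogue: pop r5=0x2b, sp=0xcd
epilogue: pop r3=0x44, sp=0xce
epilogue: pop r2=0x2a, sp=0xcf
r3 is callee-saved -> restored

REG = 0x44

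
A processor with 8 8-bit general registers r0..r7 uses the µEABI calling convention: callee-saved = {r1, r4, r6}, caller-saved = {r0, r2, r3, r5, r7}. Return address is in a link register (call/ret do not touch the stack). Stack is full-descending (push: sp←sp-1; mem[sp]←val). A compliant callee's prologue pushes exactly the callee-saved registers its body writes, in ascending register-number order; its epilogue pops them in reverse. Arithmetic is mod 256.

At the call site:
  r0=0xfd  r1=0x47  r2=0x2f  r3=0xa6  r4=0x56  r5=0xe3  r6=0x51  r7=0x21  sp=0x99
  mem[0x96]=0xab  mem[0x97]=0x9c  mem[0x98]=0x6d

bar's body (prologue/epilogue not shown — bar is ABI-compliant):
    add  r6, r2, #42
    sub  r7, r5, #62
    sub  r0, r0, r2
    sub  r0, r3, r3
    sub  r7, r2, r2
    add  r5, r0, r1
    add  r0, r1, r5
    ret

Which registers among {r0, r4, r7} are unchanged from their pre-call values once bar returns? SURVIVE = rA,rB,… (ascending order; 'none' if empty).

SURVIVE = r4

prologue: push r6 → mem[0x98]=0x51, sp=0x98
body[0] add  r6, r2, #42 → r6=0x59
body[1] sub  r7, r5, #62 → r7=0xa5
body[2] sub  r0, r0, r2 → r0=0xce
body[3] sub  r0, r3, r3 → r0=0x00
body[4] sub  r7, r2, r2 → r7=0x00
body[5] add  r5, r0, r1 → r5=0x47
body[6] add  r0, r1, r5 → r0=0x8e
epilogue: pop r6=0x51, sp=0x99
r0: caller-saved, written=True
r4: callee-saved, written=False
r7: caller-saved, written=True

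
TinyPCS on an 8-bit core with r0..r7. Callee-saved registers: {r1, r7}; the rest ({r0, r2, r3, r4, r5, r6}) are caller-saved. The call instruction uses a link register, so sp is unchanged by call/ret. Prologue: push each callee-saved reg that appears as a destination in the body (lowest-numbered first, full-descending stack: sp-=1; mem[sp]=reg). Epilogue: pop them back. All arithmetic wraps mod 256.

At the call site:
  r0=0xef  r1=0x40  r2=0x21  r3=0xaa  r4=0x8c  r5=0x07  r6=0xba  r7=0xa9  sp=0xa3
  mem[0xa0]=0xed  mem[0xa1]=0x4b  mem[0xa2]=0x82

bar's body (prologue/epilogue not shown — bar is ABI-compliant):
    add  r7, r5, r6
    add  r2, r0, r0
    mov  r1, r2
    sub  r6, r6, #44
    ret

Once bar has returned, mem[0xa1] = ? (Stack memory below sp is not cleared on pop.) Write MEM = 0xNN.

prologue: push r1 → mem[0xa2]=0x40, sp=0xa2
prologue: push r7 → mem[0xa1]=0xa9, sp=0xa1
body[0] add  r7, r5, r6 → r7=0xc1
body[1] add  r2, r0, r0 → r2=0xde
body[2] mov  r1, r2 → r1=0xde
body[3] sub  r6, r6, #44 → r6=0x8e
epilogue: pop r7=0xa9, sp=0xa2
epilogue: pop r1=0x40, sp=0xa3
prologue pushed ['r1', 'r7'] at ['0xa2', '0xa1']

MEM = 0xa9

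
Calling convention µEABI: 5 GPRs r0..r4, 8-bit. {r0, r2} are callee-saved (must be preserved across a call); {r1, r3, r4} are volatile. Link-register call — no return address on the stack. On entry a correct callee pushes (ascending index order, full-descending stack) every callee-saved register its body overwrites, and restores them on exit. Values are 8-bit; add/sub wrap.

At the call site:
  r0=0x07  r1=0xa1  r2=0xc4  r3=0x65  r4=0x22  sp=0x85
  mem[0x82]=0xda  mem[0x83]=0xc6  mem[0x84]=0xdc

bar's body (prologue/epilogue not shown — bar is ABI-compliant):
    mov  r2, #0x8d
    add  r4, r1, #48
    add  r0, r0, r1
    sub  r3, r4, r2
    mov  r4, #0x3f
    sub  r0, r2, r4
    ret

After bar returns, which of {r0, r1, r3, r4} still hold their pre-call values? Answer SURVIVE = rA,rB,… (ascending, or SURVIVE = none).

prologue: push r0 → mem[0x84]=0x07, sp=0x84
prologue: push r2 → mem[0x83]=0xc4, sp=0x83
body[0] mov  r2, #0x8d → r2=0x8d
body[1] add  r4, r1, #48 → r4=0xd1
body[2] add  r0, r0, r1 → r0=0xa8
body[3] sub  r3, r4, r2 → r3=0x44
body[4] mov  r4, #0x3f → r4=0x3f
body[5] sub  r0, r2, r4 → r0=0x4e
epilogue: pop r2=0xc4, sp=0x84
epilogue: pop r0=0x07, sp=0x85
r0: callee-saved, written=True
r1: caller-saved, written=False
r3: caller-saved, written=True
r4: caller-saved, written=True

SURVIVE = r0,r1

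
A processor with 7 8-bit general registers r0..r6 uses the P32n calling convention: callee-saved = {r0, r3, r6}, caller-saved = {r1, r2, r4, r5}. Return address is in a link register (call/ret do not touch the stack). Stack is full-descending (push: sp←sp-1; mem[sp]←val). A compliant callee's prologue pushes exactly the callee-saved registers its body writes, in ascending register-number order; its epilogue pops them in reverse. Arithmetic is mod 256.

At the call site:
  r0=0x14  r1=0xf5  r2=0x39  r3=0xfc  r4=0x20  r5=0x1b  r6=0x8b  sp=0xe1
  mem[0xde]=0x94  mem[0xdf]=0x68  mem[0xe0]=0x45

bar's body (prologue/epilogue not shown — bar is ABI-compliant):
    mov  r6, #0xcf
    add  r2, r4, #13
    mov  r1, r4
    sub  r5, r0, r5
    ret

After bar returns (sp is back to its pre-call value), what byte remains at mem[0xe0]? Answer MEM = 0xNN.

MEM = 0x8b

prologue: push r6 -> mem[0xe0]=0x8b, sp=0xe0
body[0] mov  r6, #0xcf -> r6=0xcf
body[1] add  r2, r4, #13 -> r2=0x2d
body[2] mov  r1, r4 -> r1=0x20
body[3] sub  r5, r0, r5 -> r5=0xf9
epilogue: pop r6=0x8b, sp=0xe1
prologue pushed ['r6'] at ['0xe0']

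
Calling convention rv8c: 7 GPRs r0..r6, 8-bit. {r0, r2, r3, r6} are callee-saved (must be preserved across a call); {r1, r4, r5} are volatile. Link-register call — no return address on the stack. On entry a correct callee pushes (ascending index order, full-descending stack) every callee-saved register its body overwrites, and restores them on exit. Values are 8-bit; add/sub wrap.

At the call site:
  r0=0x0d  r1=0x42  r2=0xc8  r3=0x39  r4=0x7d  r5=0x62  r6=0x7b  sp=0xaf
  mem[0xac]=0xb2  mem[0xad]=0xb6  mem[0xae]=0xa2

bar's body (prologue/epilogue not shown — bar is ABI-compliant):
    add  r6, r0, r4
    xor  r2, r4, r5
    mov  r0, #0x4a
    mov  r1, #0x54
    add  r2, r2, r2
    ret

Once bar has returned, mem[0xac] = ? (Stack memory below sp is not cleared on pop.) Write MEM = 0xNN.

prologue: push r0 -> mem[0xae]=0x0d, sp=0xae
prologue: push r2 -> mem[0xad]=0xc8, sp=0xad
prologue: push r6 -> mem[0xac]=0x7b, sp=0xac
body[0] add  r6, r0, r4 -> r6=0x8a
body[1] xor  r2, r4, r5 -> r2=0x1f
body[2] mov  r0, #0x4a -> r0=0x4a
body[3] mov  r1, #0x54 -> r1=0x54
body[4] add  r2, r2, r2 -> r2=0x3e
epilogue: pop r6=0x7b, sp=0xad
epilogue: pop r2=0xc8, sp=0xae
epilogue: pop r0=0x0d, sp=0xaf
prologue pushed ['r0', 'r2', 'r6'] at ['0xae', '0xad', '0xac']

MEM = 0x7b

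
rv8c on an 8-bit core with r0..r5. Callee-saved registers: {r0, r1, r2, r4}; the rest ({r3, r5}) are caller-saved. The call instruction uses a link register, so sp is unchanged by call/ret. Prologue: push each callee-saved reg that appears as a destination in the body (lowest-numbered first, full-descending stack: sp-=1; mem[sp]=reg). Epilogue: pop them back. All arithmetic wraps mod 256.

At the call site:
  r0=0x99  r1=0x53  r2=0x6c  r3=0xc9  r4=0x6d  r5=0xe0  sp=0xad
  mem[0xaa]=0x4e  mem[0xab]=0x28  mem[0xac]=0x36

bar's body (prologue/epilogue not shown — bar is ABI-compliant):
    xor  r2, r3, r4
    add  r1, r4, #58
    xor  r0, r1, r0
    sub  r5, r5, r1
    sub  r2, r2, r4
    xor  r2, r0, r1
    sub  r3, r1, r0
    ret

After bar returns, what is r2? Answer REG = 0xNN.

prologue: push r0 -> mem[0xac]=0x99, sp=0xac
prologue: push r1 -> mem[0xab]=0x53, sp=0xab
prologue: push r2 -> mem[0xaa]=0x6c, sp=0xaa
body[0] xor  r2, r3, r4 -> r2=0xa4
body[1] add  r1, r4, #58 -> r1=0xa7
body[2] xor  r0, r1, r0 -> r0=0x3e
body[3] sub  r5, r5, r1 -> r5=0x39
body[4] sub  r2, r2, r4 -> r2=0x37
body[5] xor  r2, r0, r1 -> r2=0x99
body[6] sub  r3, r1, r0 -> r3=0x69
epilogue: pop r2=0x6c, sp=0xab
epilogue: pop r1=0x53, sp=0xac
epilogue: pop r0=0x99, sp=0xad
r2 is callee-saved -> restored

REG = 0x6c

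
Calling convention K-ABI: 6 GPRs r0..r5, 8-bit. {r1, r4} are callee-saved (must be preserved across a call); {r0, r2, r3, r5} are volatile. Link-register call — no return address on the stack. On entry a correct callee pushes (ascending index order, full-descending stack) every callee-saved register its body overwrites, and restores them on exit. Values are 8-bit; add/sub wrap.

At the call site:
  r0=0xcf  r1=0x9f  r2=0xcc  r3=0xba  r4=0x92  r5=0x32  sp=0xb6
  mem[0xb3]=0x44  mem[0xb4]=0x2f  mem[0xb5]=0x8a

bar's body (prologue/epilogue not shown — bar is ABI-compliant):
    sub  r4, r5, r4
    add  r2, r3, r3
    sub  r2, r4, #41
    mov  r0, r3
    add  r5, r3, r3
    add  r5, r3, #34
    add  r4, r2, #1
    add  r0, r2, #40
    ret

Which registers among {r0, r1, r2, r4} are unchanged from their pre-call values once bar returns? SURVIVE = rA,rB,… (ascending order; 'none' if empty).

SURVIVE = r1,r4

prologue: push r4 → mem[0xb5]=0x92, sp=0xb5
body[0] sub  r4, r5, r4 → r4=0xa0
body[1] add  r2, r3, r3 → r2=0x74
body[2] sub  r2, r4, #41 → r2=0x77
body[3] mov  r0, r3 → r0=0xba
body[4] add  r5, r3, r3 → r5=0x74
body[5] add  r5, r3, #34 → r5=0xdc
body[6] add  r4, r2, #1 → r4=0x78
body[7] add  r0, r2, #40 → r0=0x9f
epilogue: pop r4=0x92, sp=0xb6
r0: caller-saved, written=True
r1: callee-saved, written=False
r2: caller-saved, written=True
r4: callee-saved, written=True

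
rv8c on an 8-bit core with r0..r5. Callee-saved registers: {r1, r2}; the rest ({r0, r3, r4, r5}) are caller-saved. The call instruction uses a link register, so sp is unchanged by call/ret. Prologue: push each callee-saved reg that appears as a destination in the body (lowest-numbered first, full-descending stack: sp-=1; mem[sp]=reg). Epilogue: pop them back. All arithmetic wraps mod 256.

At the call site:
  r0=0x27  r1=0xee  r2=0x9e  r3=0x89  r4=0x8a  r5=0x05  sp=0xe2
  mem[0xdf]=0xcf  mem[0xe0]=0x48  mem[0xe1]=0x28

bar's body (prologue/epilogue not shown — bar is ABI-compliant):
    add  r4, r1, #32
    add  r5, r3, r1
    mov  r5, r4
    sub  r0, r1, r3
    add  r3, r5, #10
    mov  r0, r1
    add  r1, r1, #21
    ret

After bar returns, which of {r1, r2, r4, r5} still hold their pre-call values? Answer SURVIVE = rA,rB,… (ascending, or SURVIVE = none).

prologue: push r1 → mem[0xe1]=0xee, sp=0xe1
body[0] add  r4, r1, #32 → r4=0x0e
body[1] add  r5, r3, r1 → r5=0x77
body[2] mov  r5, r4 → r5=0x0e
body[3] sub  r0, r1, r3 → r0=0x65
body[4] add  r3, r5, #10 → r3=0x18
body[5] mov  r0, r1 → r0=0xee
body[6] add  r1, r1, #21 → r1=0x03
epilogue: pop r1=0xee, sp=0xe2
r1: callee-saved, written=True
r2: callee-saved, written=False
r4: caller-saved, written=True
r5: caller-saved, written=True

SURVIVE = r1,r2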